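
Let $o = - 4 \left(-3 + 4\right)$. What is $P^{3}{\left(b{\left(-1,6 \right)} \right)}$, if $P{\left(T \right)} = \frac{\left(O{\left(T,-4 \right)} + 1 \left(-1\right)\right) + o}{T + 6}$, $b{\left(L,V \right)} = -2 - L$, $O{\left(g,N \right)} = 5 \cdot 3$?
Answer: $8$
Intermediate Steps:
$O{\left(g,N \right)} = 15$
$o = -4$ ($o = \left(-4\right) 1 = -4$)
$P{\left(T \right)} = \frac{10}{6 + T}$ ($P{\left(T \right)} = \frac{\left(15 + 1 \left(-1\right)\right) - 4}{T + 6} = \frac{\left(15 - 1\right) - 4}{6 + T} = \frac{14 - 4}{6 + T} = \frac{10}{6 + T}$)
$P^{3}{\left(b{\left(-1,6 \right)} \right)} = \left(\frac{10}{6 - 1}\right)^{3} = \left(\frac{10}{5}\right)^{3} = \left(10 \cdot \frac{1}{5}\right)^{3} = 2^{3} = 8$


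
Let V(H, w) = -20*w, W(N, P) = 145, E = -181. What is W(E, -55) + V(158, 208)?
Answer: -4015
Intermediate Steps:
W(E, -55) + V(158, 208) = 145 - 20*208 = 145 - 4160 = -4015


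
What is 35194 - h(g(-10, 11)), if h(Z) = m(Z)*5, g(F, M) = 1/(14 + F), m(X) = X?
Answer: 140771/4 ≈ 35193.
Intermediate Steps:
h(Z) = 5*Z (h(Z) = Z*5 = 5*Z)
35194 - h(g(-10, 11)) = 35194 - 5/(14 - 10) = 35194 - 5/4 = 140771/4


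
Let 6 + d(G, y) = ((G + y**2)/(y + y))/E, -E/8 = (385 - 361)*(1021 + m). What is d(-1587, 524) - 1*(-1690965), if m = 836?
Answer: 631840547136419/373658112 ≈ 1.6910e+6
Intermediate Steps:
E = -356544 (E = -8*(385 - 361)*(1021 + 836) = -192*1857 = -8*44568 = -356544)
d(G, y) = -6 - (G + y**2)/(713088*y) (d(G, y) = -6 + ((G + y**2)/(y + y))/(-356544) = -6 + ((G + y**2)/((2*y)))*(-1/356544) = -6 + ((G + y**2)*(1/(2*y)))*(-1/356544) = -6 + ((G + y**2)/(2*y))*(-1/356544) = -6 - (G + y**2)/(713088*y))
d(-1587, 524) - 1*(-1690965) = (1/713088)*(-1*(-1587) + 524*(-4278528 - 1*524))/524 - 1*(-1690965) = (1/713088)*(1/524)*(1587 + 524*(-4278528 - 524)) + 1690965 = (1/713088)*(1/524)*(1587 + 524*(-4279052)) + 1690965 = (1/713088)*(1/524)*(1587 - 2242223248) + 1690965 = (1/713088)*(1/524)*(-2242221661) + 1690965 = -2242221661/373658112 + 1690965 = 631840547136419/373658112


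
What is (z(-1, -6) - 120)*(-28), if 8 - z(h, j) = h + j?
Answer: 2940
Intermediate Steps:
z(h, j) = 8 - h - j (z(h, j) = 8 - (h + j) = 8 + (-h - j) = 8 - h - j)
(z(-1, -6) - 120)*(-28) = ((8 - 1*(-1) - 1*(-6)) - 120)*(-28) = ((8 + 1 + 6) - 120)*(-28) = (15 - 120)*(-28) = -105*(-28) = 2940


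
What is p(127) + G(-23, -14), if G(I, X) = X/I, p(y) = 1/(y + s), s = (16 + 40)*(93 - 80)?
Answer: 11993/19665 ≈ 0.60987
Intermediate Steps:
s = 728 (s = 56*13 = 728)
p(y) = 1/(728 + y) (p(y) = 1/(y + 728) = 1/(728 + y))
p(127) + G(-23, -14) = 1/(728 + 127) - 14/(-23) = 1/855 - 14*(-1/23) = 1/855 + 14/23 = 11993/19665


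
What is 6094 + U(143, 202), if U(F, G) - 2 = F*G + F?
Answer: 35125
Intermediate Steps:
U(F, G) = 2 + F + F*G (U(F, G) = 2 + (F*G + F) = 2 + (F + F*G) = 2 + F + F*G)
6094 + U(143, 202) = 6094 + (2 + 143 + 143*202) = 6094 + (2 + 143 + 28886) = 6094 + 29031 = 35125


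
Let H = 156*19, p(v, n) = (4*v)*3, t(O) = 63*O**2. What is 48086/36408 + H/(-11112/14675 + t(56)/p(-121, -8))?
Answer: -3748672836811/184280420892 ≈ -20.342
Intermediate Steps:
p(v, n) = 12*v
H = 2964
48086/36408 + H/(-11112/14675 + t(56)/p(-121, -8)) = 48086/36408 + 2964/(-11112/14675 + (63*56**2)/((12*(-121)))) = 48086*(1/36408) + 2964/(-11112*1/14675 + (63*3136)/(-1452)) = 24043/18204 + 2964/(-11112/14675 + 197568*(-1/1452)) = 24043/18204 + 2964/(-11112/14675 - 16464/121) = 24043/18204 + 2964/(-242953752/1775675) = 24043/18204 + 2964*(-1775675/242953752) = 24043/18204 - 438591725/20246146 = -3748672836811/184280420892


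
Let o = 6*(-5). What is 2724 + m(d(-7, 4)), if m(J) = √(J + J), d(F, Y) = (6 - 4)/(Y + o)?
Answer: 2724 + I*√26/13 ≈ 2724.0 + 0.39223*I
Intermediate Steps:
o = -30
d(F, Y) = 2/(-30 + Y) (d(F, Y) = (6 - 4)/(Y - 30) = 2/(-30 + Y))
m(J) = √2*√J (m(J) = √(2*J) = √2*√J)
2724 + m(d(-7, 4)) = 2724 + √2*√(2/(-30 + 4)) = 2724 + √2*√(2/(-26)) = 2724 + √2*√(2*(-1/26)) = 2724 + √2*√(-1/13) = 2724 + √2*(I*√13/13) = 2724 + I*√26/13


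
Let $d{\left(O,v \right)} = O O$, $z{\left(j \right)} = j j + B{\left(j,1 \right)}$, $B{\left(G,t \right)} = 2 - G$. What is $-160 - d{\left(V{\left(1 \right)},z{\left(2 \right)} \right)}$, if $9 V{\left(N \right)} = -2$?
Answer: $- \frac{12964}{81} \approx -160.05$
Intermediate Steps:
$V{\left(N \right)} = - \frac{2}{9}$ ($V{\left(N \right)} = \frac{1}{9} \left(-2\right) = - \frac{2}{9}$)
$z{\left(j \right)} = 2 + j^{2} - j$ ($z{\left(j \right)} = j j - \left(-2 + j\right) = j^{2} - \left(-2 + j\right) = 2 + j^{2} - j$)
$d{\left(O,v \right)} = O^{2}$
$-160 - d{\left(V{\left(1 \right)},z{\left(2 \right)} \right)} = -160 - \left(- \frac{2}{9}\right)^{2} = -160 - \frac{4}{81} = - \frac{12964}{81}$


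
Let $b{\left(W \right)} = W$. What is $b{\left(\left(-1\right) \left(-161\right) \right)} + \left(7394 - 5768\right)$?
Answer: $1787$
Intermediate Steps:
$b{\left(\left(-1\right) \left(-161\right) \right)} + \left(7394 - 5768\right) = \left(-1\right) \left(-161\right) + \left(7394 - 5768\right) = 161 + \left(7394 - 5768\right) = 161 + 1626 = 1787$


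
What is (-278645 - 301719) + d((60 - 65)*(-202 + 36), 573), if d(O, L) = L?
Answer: -579791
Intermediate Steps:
(-278645 - 301719) + d((60 - 65)*(-202 + 36), 573) = (-278645 - 301719) + 573 = -580364 + 573 = -579791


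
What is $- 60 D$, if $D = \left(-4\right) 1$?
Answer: $240$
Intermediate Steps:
$D = -4$
$- 60 D = \left(-60\right) \left(-4\right) = 240$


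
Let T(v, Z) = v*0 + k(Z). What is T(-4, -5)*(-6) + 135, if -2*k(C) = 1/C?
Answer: 672/5 ≈ 134.40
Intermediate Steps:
k(C) = -1/(2*C)
T(v, Z) = -1/(2*Z) (T(v, Z) = v*0 - 1/(2*Z) = 0 - 1/(2*Z) = -1/(2*Z))
T(-4, -5)*(-6) + 135 = -1/2/(-5)*(-6) + 135 = -1/2*(-1/5)*(-6) + 135 = (1/10)*(-6) + 135 = -3/5 + 135 = 672/5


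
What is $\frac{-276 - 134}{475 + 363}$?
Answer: $- \frac{205}{419} \approx -0.48926$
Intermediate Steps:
$\frac{-276 - 134}{475 + 363} = - \frac{410}{838} = \left(-410\right) \frac{1}{838} = - \frac{205}{419}$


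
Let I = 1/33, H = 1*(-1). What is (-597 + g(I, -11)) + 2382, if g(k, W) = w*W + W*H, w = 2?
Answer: 1774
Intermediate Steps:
H = -1
I = 1/33 (I = 1*(1/33) = 1/33 ≈ 0.030303)
g(k, W) = W (g(k, W) = 2*W + W*(-1) = 2*W - W = W)
(-597 + g(I, -11)) + 2382 = (-597 - 11) + 2382 = -608 + 2382 = 1774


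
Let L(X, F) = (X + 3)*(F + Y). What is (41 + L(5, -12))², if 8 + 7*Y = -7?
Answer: 255025/49 ≈ 5204.6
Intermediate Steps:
Y = -15/7 (Y = -8/7 + (⅐)*(-7) = -8/7 - 1 = -15/7 ≈ -2.1429)
L(X, F) = (3 + X)*(-15/7 + F) (L(X, F) = (X + 3)*(F - 15/7) = (3 + X)*(-15/7 + F))
(41 + L(5, -12))² = (41 + (-45/7 + 3*(-12) - 15/7*5 - 12*5))² = (41 + (-45/7 - 36 - 75/7 - 60))² = (41 - 792/7)² = (-505/7)² = 255025/49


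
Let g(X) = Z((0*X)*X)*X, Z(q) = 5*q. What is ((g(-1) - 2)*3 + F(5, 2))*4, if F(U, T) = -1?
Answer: -28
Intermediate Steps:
g(X) = 0 (g(X) = (5*((0*X)*X))*X = (5*(0*X))*X = (5*0)*X = 0*X = 0)
((g(-1) - 2)*3 + F(5, 2))*4 = ((0 - 2)*3 - 1)*4 = (-2*3 - 1)*4 = (-6 - 1)*4 = -7*4 = -28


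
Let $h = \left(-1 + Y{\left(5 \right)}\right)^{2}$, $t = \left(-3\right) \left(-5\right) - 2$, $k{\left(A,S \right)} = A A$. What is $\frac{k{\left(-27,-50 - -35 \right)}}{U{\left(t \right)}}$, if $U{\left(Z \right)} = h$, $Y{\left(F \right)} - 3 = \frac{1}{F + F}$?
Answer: $\frac{8100}{49} \approx 165.31$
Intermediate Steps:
$k{\left(A,S \right)} = A^{2}$
$Y{\left(F \right)} = 3 + \frac{1}{2 F}$ ($Y{\left(F \right)} = 3 + \frac{1}{F + F} = 3 + \frac{1}{2 F}$)
$t = 13$ ($t = 15 - 2 = 13$)
$h = \frac{441}{100}$ ($h = \left(-1 + \left(3 + \frac{1}{2 \cdot 5}\right)\right)^{2} = \left(-1 + \left(3 + \frac{1}{2} \cdot \frac{1}{5}\right)\right)^{2} = \left(-1 + \left(3 + \frac{1}{10}\right)\right)^{2} = \left(-1 + \frac{31}{10}\right)^{2} = \left(\frac{21}{10}\right)^{2} = \frac{441}{100} \approx 4.41$)
$U{\left(Z \right)} = \frac{441}{100}$
$\frac{k{\left(-27,-50 - -35 \right)}}{U{\left(t \right)}} = \frac{\left(-27\right)^{2}}{\frac{441}{100}} = 729 \cdot \frac{100}{441} = \frac{8100}{49}$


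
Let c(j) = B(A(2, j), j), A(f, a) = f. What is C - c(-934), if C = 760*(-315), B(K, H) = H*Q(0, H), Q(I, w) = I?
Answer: -239400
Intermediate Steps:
B(K, H) = 0 (B(K, H) = H*0 = 0)
c(j) = 0
C = -239400
C - c(-934) = -239400 - 1*0 = -239400 + 0 = -239400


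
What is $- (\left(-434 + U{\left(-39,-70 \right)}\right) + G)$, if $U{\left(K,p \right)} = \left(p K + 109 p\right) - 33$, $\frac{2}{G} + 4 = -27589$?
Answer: $\frac{148091633}{27593} \approx 5367.0$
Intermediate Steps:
$G = - \frac{2}{27593}$ ($G = \frac{2}{-4 - 27589} = \frac{2}{-27593} = 2 \left(- \frac{1}{27593}\right) = - \frac{2}{27593} \approx -7.2482 \cdot 10^{-5}$)
$U{\left(K,p \right)} = -33 + 109 p + K p$ ($U{\left(K,p \right)} = \left(K p + 109 p\right) - 33 = \left(109 p + K p\right) - 33 = -33 + 109 p + K p$)
$- (\left(-434 + U{\left(-39,-70 \right)}\right) + G) = - (\left(-434 - 4933\right) - \frac{2}{27593}) = - (-5367 - \frac{2}{27593}) = \left(-1\right) \left(- \frac{148091633}{27593}\right) = \frac{148091633}{27593}$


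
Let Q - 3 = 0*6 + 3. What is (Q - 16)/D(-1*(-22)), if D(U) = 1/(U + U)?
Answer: -440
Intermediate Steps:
D(U) = 1/(2*U)
Q = 6 (Q = 3 + (0*6 + 3) = 3 + (0 + 3) = 3 + 3 = 6)
(Q - 16)/D(-1*(-22)) = (6 - 16)/((1/(2*((-1*(-22)))))) = -10/((½)/22) = -10/((½)*(1/22)) = -10/1/44 = -10*44 = -440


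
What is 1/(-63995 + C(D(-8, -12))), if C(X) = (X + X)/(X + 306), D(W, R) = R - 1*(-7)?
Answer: -301/19262505 ≈ -1.5626e-5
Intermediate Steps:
D(W, R) = 7 + R (D(W, R) = R + 7 = 7 + R)
C(X) = 2*X/(306 + X) (C(X) = (2*X)/(306 + X) = 2*X/(306 + X))
1/(-63995 + C(D(-8, -12))) = 1/(-63995 + 2*(7 - 12)/(306 + (7 - 12))) = 1/(-63995 + 2*(-5)/(306 - 5)) = 1/(-63995 + 2*(-5)/301) = 1/(-63995 + 2*(-5)*(1/301)) = 1/(-63995 - 10/301) = 1/(-19262505/301) = -301/19262505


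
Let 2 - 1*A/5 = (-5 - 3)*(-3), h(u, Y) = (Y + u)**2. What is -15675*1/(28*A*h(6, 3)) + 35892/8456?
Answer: 983429/228312 ≈ 4.3074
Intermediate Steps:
A = -110 (A = 10 - 5*(-5 - 3)*(-3) = 10 - (-40)*(-3) = 10 - 5*24 = 10 - 120 = -110)
-15675*1/(28*A*h(6, 3)) + 35892/8456 = -15675*(-1/(3080*(3 + 6)**2)) + 35892/8456 = -15675/((9**2*(-110))*28) + 35892*(1/8456) = -15675/((81*(-110))*28) + 8973/2114 = -15675/((-8910*28)) + 8973/2114 = -15675/(-249480) + 8973/2114 = -15675*(-1/249480) + 8973/2114 = 95/1512 + 8973/2114 = 983429/228312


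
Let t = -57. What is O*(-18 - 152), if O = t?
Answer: 9690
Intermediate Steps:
O = -57
O*(-18 - 152) = -57*(-18 - 152) = -57*(-170) = 9690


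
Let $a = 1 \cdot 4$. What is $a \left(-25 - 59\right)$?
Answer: $-336$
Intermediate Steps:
$a = 4$
$a \left(-25 - 59\right) = 4 \left(-25 - 59\right) = 4 \left(-84\right) = -336$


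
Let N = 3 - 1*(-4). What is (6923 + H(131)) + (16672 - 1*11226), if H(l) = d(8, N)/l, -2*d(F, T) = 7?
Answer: 3240671/262 ≈ 12369.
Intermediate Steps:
N = 7 (N = 3 + 4 = 7)
d(F, T) = -7/2 (d(F, T) = -½*7 = -7/2)
H(l) = -7/(2*l)
(6923 + H(131)) + (16672 - 1*11226) = (6923 - 7/2/131) + (16672 - 1*11226) = (6923 - 7/2*1/131) + (16672 - 11226) = (6923 - 7/262) + 5446 = 1813819/262 + 5446 = 3240671/262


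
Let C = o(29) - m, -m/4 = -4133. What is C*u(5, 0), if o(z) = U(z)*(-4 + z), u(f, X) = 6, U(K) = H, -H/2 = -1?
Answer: -98892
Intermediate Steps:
m = 16532 (m = -4*(-4133) = 16532)
H = 2 (H = -2*(-1) = 2)
U(K) = 2
o(z) = -8 + 2*z (o(z) = 2*(-4 + z) = -8 + 2*z)
C = -16482 (C = (-8 + 2*29) - 1*16532 = (-8 + 58) - 16532 = 50 - 16532 = -16482)
C*u(5, 0) = -16482*6 = -98892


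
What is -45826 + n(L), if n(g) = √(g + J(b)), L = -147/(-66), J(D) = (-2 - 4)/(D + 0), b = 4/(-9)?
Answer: -45826 + √1903/11 ≈ -45822.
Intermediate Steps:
b = -4/9 (b = 4*(-⅑) = -4/9 ≈ -0.44444)
J(D) = -6/D
L = 49/22 (L = -147*(-1/66) = 49/22 ≈ 2.2273)
n(g) = √(27/2 + g) (n(g) = √(g - 6/(-4/9)) = √(g - 6*(-9/4)) = √(g + 27/2) = √(27/2 + g))
-45826 + n(L) = -45826 + √(54 + 4*(49/22))/2 = -45826 + √(54 + 98/11)/2 = -45826 + √(692/11)/2 = -45826 + (2*√1903/11)/2 = -45826 + √1903/11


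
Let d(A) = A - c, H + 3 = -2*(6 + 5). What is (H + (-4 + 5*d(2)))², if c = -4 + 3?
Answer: 196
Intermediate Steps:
H = -25 (H = -3 - 2*(6 + 5) = -3 - 2*11 = -3 - 22 = -25)
c = -1
d(A) = 1 + A (d(A) = A - 1*(-1) = A + 1 = 1 + A)
(H + (-4 + 5*d(2)))² = (-25 + (-4 + 5*(1 + 2)))² = (-25 + (-4 + 5*3))² = (-25 + (-4 + 15))² = (-25 + 11)² = (-14)² = 196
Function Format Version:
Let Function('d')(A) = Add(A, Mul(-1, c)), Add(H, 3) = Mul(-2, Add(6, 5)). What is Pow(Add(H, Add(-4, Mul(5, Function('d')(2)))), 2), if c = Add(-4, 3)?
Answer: 196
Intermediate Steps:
H = -25 (H = Add(-3, Mul(-2, Add(6, 5))) = Add(-3, Mul(-2, 11)) = Add(-3, -22) = -25)
c = -1
Function('d')(A) = Add(1, A) (Function('d')(A) = Add(A, Mul(-1, -1)) = Add(A, 1) = Add(1, A))
Pow(Add(H, Add(-4, Mul(5, Function('d')(2)))), 2) = Pow(Add(-25, Add(-4, Mul(5, Add(1, 2)))), 2) = Pow(Add(-25, Add(-4, Mul(5, 3))), 2) = Pow(Add(-25, Add(-4, 15)), 2) = Pow(Add(-25, 11), 2) = Pow(-14, 2) = 196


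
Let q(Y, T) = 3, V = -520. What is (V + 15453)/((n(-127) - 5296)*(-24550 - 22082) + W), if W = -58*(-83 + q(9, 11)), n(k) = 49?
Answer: 14933/244682744 ≈ 6.1030e-5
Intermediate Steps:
W = 4640 (W = -58*(-83 + 3) = -58*(-80) = 4640)
(V + 15453)/((n(-127) - 5296)*(-24550 - 22082) + W) = (-520 + 15453)/((49 - 5296)*(-24550 - 22082) + 4640) = 14933/(-5247*(-46632) + 4640) = 14933/(244678104 + 4640) = 14933/244682744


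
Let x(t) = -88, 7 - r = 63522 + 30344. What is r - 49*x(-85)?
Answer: -89547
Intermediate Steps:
r = -93859 (r = 7 - (63522 + 30344) = 7 - 1*93866 = 7 - 93866 = -93859)
r - 49*x(-85) = -93859 - 49*(-88) = -93859 - 1*(-4312) = -93859 + 4312 = -89547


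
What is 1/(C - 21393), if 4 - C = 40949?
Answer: -1/62338 ≈ -1.6042e-5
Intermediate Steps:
C = -40945 (C = 4 - 1*40949 = 4 - 40949 = -40945)
1/(C - 21393) = 1/(-40945 - 21393) = 1/(-62338) = -1/62338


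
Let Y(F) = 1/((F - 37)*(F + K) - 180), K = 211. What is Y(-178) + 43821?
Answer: 318797774/7275 ≈ 43821.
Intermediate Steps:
Y(F) = 1/(-180 + (-37 + F)*(211 + F)) (Y(F) = 1/((F - 37)*(F + 211) - 180) = 1/((-37 + F)*(211 + F) - 180) = 1/(-180 + (-37 + F)*(211 + F)))
Y(-178) + 43821 = 1/(-7987 + (-178)² + 174*(-178)) + 43821 = 1/(-7987 + 31684 - 30972) + 43821 = 1/(-7275) + 43821 = -1/7275 + 43821 = 318797774/7275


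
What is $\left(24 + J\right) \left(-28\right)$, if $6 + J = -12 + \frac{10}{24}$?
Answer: $- \frac{539}{3} \approx -179.67$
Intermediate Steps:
$J = - \frac{211}{12}$ ($J = -6 - \left(12 - \frac{10}{24}\right) = -6 + \left(-12 + 10 \cdot \frac{1}{24}\right) = -6 + \left(-12 + \frac{5}{12}\right) = -6 - \frac{139}{12} = - \frac{211}{12} \approx -17.583$)
$\left(24 + J\right) \left(-28\right) = \left(24 - \frac{211}{12}\right) \left(-28\right) = \frac{77}{12} \left(-28\right) = - \frac{539}{3}$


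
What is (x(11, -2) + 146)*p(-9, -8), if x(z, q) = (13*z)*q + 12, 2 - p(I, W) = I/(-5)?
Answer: -128/5 ≈ -25.600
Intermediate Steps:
p(I, W) = 2 + I/5 (p(I, W) = 2 - I/(-5) = 2 - I*(-1)/5 = 2 - (-1)*I/5 = 2 + I/5)
x(z, q) = 12 + 13*q*z (x(z, q) = 13*q*z + 12 = 12 + 13*q*z)
(x(11, -2) + 146)*p(-9, -8) = ((12 + 13*(-2)*11) + 146)*(2 + (⅕)*(-9)) = ((12 - 286) + 146)*(2 - 9/5) = (-274 + 146)*(⅕) = -128*⅕ = -128/5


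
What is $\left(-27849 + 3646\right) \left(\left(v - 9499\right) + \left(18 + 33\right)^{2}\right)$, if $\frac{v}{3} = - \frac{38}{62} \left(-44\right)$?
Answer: $\frac{5114819990}{31} \approx 1.6499 \cdot 10^{8}$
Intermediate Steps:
$v = \frac{2508}{31}$ ($v = 3 - \frac{38}{62} \left(-44\right) = 3 \left(-38\right) \frac{1}{62} \left(-44\right) = 3 \left(\left(- \frac{19}{31}\right) \left(-44\right)\right) = 3 \cdot \frac{836}{31} = \frac{2508}{31} \approx 80.903$)
$\left(-27849 + 3646\right) \left(\left(v - 9499\right) + \left(18 + 33\right)^{2}\right) = \left(-27849 + 3646\right) \left(\left(\frac{2508}{31} - 9499\right) + \left(18 + 33\right)^{2}\right) = - 24203 \left(- \frac{291961}{31} + 51^{2}\right) = - 24203 \left(- \frac{291961}{31} + 2601\right) = \left(-24203\right) \left(- \frac{211330}{31}\right) = \frac{5114819990}{31}$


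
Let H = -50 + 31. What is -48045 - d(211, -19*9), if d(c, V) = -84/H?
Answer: -912939/19 ≈ -48049.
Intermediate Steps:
H = -19
d(c, V) = 84/19 (d(c, V) = -84/(-19) = -84*(-1/19) = 84/19)
-48045 - d(211, -19*9) = -48045 - 1*84/19 = -48045 - 84/19 = -912939/19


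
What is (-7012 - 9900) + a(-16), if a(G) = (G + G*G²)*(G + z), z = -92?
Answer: 427184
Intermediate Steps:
a(G) = (-92 + G)*(G + G³) (a(G) = (G + G*G²)*(G - 92) = (G + G³)*(-92 + G) = (-92 + G)*(G + G³))
(-7012 - 9900) + a(-16) = (-7012 - 9900) - 16*(-92 - 16 + (-16)³ - 92*(-16)²) = -16912 - 16*(-92 - 16 - 4096 - 92*256) = -16912 - 16*(-92 - 16 - 4096 - 23552) = -16912 - 16*(-27756) = -16912 + 444096 = 427184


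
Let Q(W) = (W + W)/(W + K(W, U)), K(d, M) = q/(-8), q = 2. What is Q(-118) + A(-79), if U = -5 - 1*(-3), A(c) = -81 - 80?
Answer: -75209/473 ≈ -159.00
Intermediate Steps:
A(c) = -161
U = -2 (U = -5 + 3 = -2)
K(d, M) = -¼ (K(d, M) = 2/(-8) = 2*(-⅛) = -¼)
Q(W) = 2*W/(-¼ + W) (Q(W) = (W + W)/(W - ¼) = (2*W)/(-¼ + W) = 2*W/(-¼ + W))
Q(-118) + A(-79) = 8*(-118)/(-1 + 4*(-118)) - 161 = 8*(-118)/(-1 - 472) - 161 = 8*(-118)/(-473) - 161 = 8*(-118)*(-1/473) - 161 = 944/473 - 161 = -75209/473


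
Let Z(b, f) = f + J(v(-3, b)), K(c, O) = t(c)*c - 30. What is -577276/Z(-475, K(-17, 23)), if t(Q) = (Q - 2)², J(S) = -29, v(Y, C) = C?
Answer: 144319/1549 ≈ 93.169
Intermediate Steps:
t(Q) = (-2 + Q)²
K(c, O) = -30 + c*(-2 + c)² (K(c, O) = (-2 + c)²*c - 30 = c*(-2 + c)² - 30 = -30 + c*(-2 + c)²)
Z(b, f) = -29 + f (Z(b, f) = f - 29 = -29 + f)
-577276/Z(-475, K(-17, 23)) = -577276/(-29 + (-30 - 17*(-2 - 17)²)) = -577276/(-29 + (-30 - 17*(-19)²)) = -577276/(-29 + (-30 - 17*361)) = -577276/(-29 + (-30 - 6137)) = -577276/(-29 - 6167) = -577276/(-6196) = -577276*(-1/6196) = 144319/1549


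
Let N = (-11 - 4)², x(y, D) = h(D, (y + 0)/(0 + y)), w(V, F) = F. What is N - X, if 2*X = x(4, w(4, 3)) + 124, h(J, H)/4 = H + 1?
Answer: 159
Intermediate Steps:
h(J, H) = 4 + 4*H (h(J, H) = 4*(H + 1) = 4*(1 + H) = 4 + 4*H)
x(y, D) = 8 (x(y, D) = 4 + 4*((y + 0)/(0 + y)) = 4 + 4*(y/y) = 4 + 4*1 = 4 + 4 = 8)
N = 225 (N = (-15)² = 225)
X = 66 (X = (8 + 124)/2 = (½)*132 = 66)
N - X = 225 - 1*66 = 225 - 66 = 159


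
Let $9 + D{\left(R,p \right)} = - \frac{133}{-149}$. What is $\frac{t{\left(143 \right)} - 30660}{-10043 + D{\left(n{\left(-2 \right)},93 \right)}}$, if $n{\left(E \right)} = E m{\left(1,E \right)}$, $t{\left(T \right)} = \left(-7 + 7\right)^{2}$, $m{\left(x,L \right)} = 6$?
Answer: $\frac{43508}{14263} \approx 3.0504$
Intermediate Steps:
$t{\left(T \right)} = 0$ ($t{\left(T \right)} = 0^{2} = 0$)
$n{\left(E \right)} = 6 E$ ($n{\left(E \right)} = E 6 = 6 E$)
$D{\left(R,p \right)} = - \frac{1208}{149}$ ($D{\left(R,p \right)} = -9 - \frac{133}{-149} = -9 - - \frac{133}{149} = -9 + \frac{133}{149} = - \frac{1208}{149}$)
$\frac{t{\left(143 \right)} - 30660}{-10043 + D{\left(n{\left(-2 \right)},93 \right)}} = \frac{0 - 30660}{-10043 - \frac{1208}{149}} = - \frac{30660}{- \frac{1497615}{149}} = \left(-30660\right) \left(- \frac{149}{1497615}\right) = \frac{43508}{14263}$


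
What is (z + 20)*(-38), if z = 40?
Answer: -2280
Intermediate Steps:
(z + 20)*(-38) = (40 + 20)*(-38) = 60*(-38) = -2280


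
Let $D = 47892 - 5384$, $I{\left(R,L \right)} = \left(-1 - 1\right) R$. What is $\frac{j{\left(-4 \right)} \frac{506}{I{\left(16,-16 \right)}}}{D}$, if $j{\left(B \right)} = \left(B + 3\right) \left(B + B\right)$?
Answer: $- \frac{253}{85016} \approx -0.0029759$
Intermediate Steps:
$j{\left(B \right)} = 2 B \left(3 + B\right)$ ($j{\left(B \right)} = \left(3 + B\right) 2 B = 2 B \left(3 + B\right)$)
$I{\left(R,L \right)} = - 2 R$
$D = 42508$ ($D = 47892 - 5384 = 42508$)
$\frac{j{\left(-4 \right)} \frac{506}{I{\left(16,-16 \right)}}}{D} = \frac{2 \left(-4\right) \left(3 - 4\right) \frac{506}{\left(-2\right) 16}}{42508} = 2 \left(-4\right) \left(-1\right) \frac{506}{-32} \cdot \frac{1}{42508} = 8 \cdot 506 \left(- \frac{1}{32}\right) \frac{1}{42508} = 8 \left(- \frac{253}{16}\right) \frac{1}{42508} = \left(- \frac{253}{2}\right) \frac{1}{42508} = - \frac{253}{85016}$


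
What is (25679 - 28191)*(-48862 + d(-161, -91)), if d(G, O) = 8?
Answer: 122721248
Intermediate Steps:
(25679 - 28191)*(-48862 + d(-161, -91)) = (25679 - 28191)*(-48862 + 8) = -2512*(-48854) = 122721248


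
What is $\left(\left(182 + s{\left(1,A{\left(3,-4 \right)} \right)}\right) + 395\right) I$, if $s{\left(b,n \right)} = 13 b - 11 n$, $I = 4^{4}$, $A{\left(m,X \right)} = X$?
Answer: $162304$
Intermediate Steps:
$I = 256$
$s{\left(b,n \right)} = - 11 n + 13 b$
$\left(\left(182 + s{\left(1,A{\left(3,-4 \right)} \right)}\right) + 395\right) I = \left(\left(182 + \left(\left(-11\right) \left(-4\right) + 13 \cdot 1\right)\right) + 395\right) 256 = \left(\left(182 + \left(44 + 13\right)\right) + 395\right) 256 = \left(\left(182 + 57\right) + 395\right) 256 = \left(239 + 395\right) 256 = 634 \cdot 256 = 162304$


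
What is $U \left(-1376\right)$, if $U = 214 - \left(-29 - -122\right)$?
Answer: $-166496$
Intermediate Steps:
$U = 121$ ($U = 214 - \left(-29 + 122\right) = 214 - 93 = 121$)
$U \left(-1376\right) = 121 \left(-1376\right) = -166496$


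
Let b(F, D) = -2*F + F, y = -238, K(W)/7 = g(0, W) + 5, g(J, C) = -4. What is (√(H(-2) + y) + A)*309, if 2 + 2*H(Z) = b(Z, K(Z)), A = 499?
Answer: 154191 + 309*I*√238 ≈ 1.5419e+5 + 4767.0*I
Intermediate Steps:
K(W) = 7 (K(W) = 7*(-4 + 5) = 7*1 = 7)
b(F, D) = -F
H(Z) = -1 - Z/2 (H(Z) = -1 + (-Z)/2 = -1 - Z/2)
(√(H(-2) + y) + A)*309 = (√((-1 - ½*(-2)) - 238) + 499)*309 = (√((-1 + 1) - 238) + 499)*309 = (√(0 - 238) + 499)*309 = (√(-238) + 499)*309 = (I*√238 + 499)*309 = (499 + I*√238)*309 = 154191 + 309*I*√238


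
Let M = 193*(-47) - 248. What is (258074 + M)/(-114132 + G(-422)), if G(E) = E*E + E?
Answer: 49751/12706 ≈ 3.9156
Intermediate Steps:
M = -9319 (M = -9071 - 248 = -9319)
G(E) = E + E² (G(E) = E² + E = E + E²)
(258074 + M)/(-114132 + G(-422)) = (258074 - 9319)/(-114132 - 422*(1 - 422)) = 248755/(-114132 - 422*(-421)) = 248755/(-114132 + 177662) = 248755/63530 = 248755*(1/63530) = 49751/12706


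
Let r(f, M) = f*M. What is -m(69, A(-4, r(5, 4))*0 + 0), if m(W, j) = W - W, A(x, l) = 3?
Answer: 0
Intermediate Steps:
r(f, M) = M*f
m(W, j) = 0
-m(69, A(-4, r(5, 4))*0 + 0) = -1*0 = 0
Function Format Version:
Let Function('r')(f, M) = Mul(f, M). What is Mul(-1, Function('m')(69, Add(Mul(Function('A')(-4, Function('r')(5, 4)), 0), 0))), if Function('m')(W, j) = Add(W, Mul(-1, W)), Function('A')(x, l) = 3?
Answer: 0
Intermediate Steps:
Function('r')(f, M) = Mul(M, f)
Function('m')(W, j) = 0
Mul(-1, Function('m')(69, Add(Mul(Function('A')(-4, Function('r')(5, 4)), 0), 0))) = Mul(-1, 0) = 0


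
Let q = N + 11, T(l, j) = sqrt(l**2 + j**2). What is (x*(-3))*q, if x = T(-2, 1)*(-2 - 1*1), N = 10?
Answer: 189*sqrt(5) ≈ 422.62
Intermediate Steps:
T(l, j) = sqrt(j**2 + l**2)
q = 21 (q = 10 + 11 = 21)
x = -3*sqrt(5) (x = sqrt(1**2 + (-2)**2)*(-2 - 1*1) = sqrt(1 + 4)*(-2 - 1) = sqrt(5)*(-3) = -3*sqrt(5) ≈ -6.7082)
(x*(-3))*q = (-3*sqrt(5)*(-3))*21 = (9*sqrt(5))*21 = 189*sqrt(5)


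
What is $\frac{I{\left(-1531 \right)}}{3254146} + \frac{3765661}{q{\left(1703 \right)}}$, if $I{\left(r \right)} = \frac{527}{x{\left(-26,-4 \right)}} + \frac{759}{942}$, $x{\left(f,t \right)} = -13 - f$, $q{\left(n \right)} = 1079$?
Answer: $\frac{3847759367686545}{1102524189676} \approx 3490.0$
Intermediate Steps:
$I{\left(r \right)} = \frac{168767}{4082}$ ($I{\left(r \right)} = \frac{527}{-13 - -26} + \frac{759}{942} = \frac{527}{-13 + 26} + 759 \cdot \frac{1}{942} = \frac{527}{13} + \frac{253}{314} = \frac{168767}{4082}$)
$\frac{I{\left(-1531 \right)}}{3254146} + \frac{3765661}{q{\left(1703 \right)}} = \frac{168767}{4082 \cdot 3254146} + \frac{3765661}{1079} = \frac{168767}{4082} \cdot \frac{1}{3254146} + 3765661 \cdot \frac{1}{1079} = \frac{168767}{13283423972} + \frac{3765661}{1079} = \frac{3847759367686545}{1102524189676}$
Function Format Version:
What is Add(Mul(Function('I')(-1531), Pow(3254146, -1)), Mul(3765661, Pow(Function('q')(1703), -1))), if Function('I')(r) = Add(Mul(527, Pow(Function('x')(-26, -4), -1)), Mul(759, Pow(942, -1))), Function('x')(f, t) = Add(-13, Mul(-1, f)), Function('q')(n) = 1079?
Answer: Rational(3847759367686545, 1102524189676) ≈ 3490.0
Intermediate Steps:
Function('I')(r) = Rational(168767, 4082) (Function('I')(r) = Add(Mul(527, Pow(Add(-13, Mul(-1, -26)), -1)), Mul(759, Pow(942, -1))) = Add(Mul(527, Pow(Add(-13, 26), -1)), Mul(759, Rational(1, 942))) = Add(Mul(527, Pow(13, -1)), Rational(253, 314)) = Add(Mul(527, Rational(1, 13)), Rational(253, 314)) = Add(Rational(527, 13), Rational(253, 314)) = Rational(168767, 4082))
Add(Mul(Function('I')(-1531), Pow(3254146, -1)), Mul(3765661, Pow(Function('q')(1703), -1))) = Add(Mul(Rational(168767, 4082), Pow(3254146, -1)), Mul(3765661, Pow(1079, -1))) = Add(Mul(Rational(168767, 4082), Rational(1, 3254146)), Mul(3765661, Rational(1, 1079))) = Add(Rational(168767, 13283423972), Rational(3765661, 1079)) = Rational(3847759367686545, 1102524189676)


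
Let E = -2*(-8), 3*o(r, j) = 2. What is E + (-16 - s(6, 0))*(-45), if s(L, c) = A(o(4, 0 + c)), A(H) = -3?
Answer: 601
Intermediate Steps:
o(r, j) = ⅔ (o(r, j) = (⅓)*2 = ⅔)
s(L, c) = -3
E = 16
E + (-16 - s(6, 0))*(-45) = 16 + (-16 - 1*(-3))*(-45) = 16 + (-16 + 3)*(-45) = 16 - 13*(-45) = 16 + 585 = 601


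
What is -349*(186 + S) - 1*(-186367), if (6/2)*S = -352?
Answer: 487207/3 ≈ 1.6240e+5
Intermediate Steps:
S = -352/3 (S = (⅓)*(-352) = -352/3 ≈ -117.33)
-349*(186 + S) - 1*(-186367) = -349*(186 - 352/3) - 1*(-186367) = -349*206/3 + 186367 = -71894/3 + 186367 = 487207/3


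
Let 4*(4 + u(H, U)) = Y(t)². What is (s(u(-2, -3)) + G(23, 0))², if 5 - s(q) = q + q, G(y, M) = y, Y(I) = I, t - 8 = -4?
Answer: 784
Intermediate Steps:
t = 4 (t = 8 - 4 = 4)
u(H, U) = 0 (u(H, U) = -4 + (¼)*4² = -4 + (¼)*16 = -4 + 4 = 0)
s(q) = 5 - 2*q (s(q) = 5 - (q + q) = 5 - 2*q)
(s(u(-2, -3)) + G(23, 0))² = ((5 - 2*0) + 23)² = ((5 + 0) + 23)² = (5 + 23)² = 28² = 784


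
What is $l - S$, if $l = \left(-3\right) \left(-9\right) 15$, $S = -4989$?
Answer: $5394$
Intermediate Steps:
$l = 405$ ($l = 27 \cdot 15 = 405$)
$l - S = 405 - -4989 = 405 + 4989 = 5394$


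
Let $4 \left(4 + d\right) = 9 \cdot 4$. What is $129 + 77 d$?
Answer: $514$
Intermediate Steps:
$d = 5$ ($d = -4 + \frac{9 \cdot 4}{4} = -4 + \frac{1}{4} \cdot 36 = -4 + 9 = 5$)
$129 + 77 d = 129 + 77 \cdot 5 = 129 + 385 = 514$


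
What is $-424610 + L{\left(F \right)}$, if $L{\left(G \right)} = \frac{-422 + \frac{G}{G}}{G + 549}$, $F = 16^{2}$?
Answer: $- \frac{341811471}{805} \approx -4.2461 \cdot 10^{5}$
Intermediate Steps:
$F = 256$
$L{\left(G \right)} = - \frac{421}{549 + G}$ ($L{\left(G \right)} = \frac{-422 + 1}{549 + G} = - \frac{421}{549 + G}$)
$-424610 + L{\left(F \right)} = -424610 - \frac{421}{549 + 256} = -424610 - \frac{421}{805} = - \frac{341811471}{805}$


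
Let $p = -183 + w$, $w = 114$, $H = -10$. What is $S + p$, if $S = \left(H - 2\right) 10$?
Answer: $-189$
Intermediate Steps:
$S = -120$ ($S = \left(-10 - 2\right) 10 = \left(-12\right) 10 = -120$)
$p = -69$ ($p = -183 + 114 = -69$)
$S + p = -120 - 69 = -189$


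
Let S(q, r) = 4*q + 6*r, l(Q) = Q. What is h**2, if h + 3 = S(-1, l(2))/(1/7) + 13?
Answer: 4356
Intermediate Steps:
h = 66 (h = -3 + ((4*(-1) + 6*2)/(1/7) + 13) = -3 + ((-4 + 12)/(1/7) + 13) = -3 + (8*7 + 13) = -3 + (56 + 13) = -3 + 69 = 66)
h**2 = 66**2 = 4356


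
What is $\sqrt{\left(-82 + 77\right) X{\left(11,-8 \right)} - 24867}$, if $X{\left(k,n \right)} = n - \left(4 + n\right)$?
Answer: $i \sqrt{24847} \approx 157.63 i$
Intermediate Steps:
$X{\left(k,n \right)} = -4$
$\sqrt{\left(-82 + 77\right) X{\left(11,-8 \right)} - 24867} = \sqrt{\left(-82 + 77\right) \left(-4\right) - 24867} = \sqrt{\left(-5\right) \left(-4\right) - 24867} = \sqrt{20 - 24867} = \sqrt{-24847} = i \sqrt{24847}$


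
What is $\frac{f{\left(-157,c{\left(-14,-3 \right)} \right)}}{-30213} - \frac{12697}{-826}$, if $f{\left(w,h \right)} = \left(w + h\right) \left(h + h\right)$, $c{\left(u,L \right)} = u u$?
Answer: $\frac{123662191}{8318646} \approx 14.866$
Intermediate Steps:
$c{\left(u,L \right)} = u^{2}$
$f{\left(w,h \right)} = 2 h \left(h + w\right)$ ($f{\left(w,h \right)} = \left(h + w\right) 2 h = 2 h \left(h + w\right)$)
$\frac{f{\left(-157,c{\left(-14,-3 \right)} \right)}}{-30213} - \frac{12697}{-826} = \frac{2 \left(-14\right)^{2} \left(\left(-14\right)^{2} - 157\right)}{-30213} - \frac{12697}{-826} = 2 \cdot 196 \left(196 - 157\right) \left(- \frac{1}{30213}\right) - - \frac{12697}{826} = 2 \cdot 196 \cdot 39 \left(- \frac{1}{30213}\right) + \frac{12697}{826} = 15288 \left(- \frac{1}{30213}\right) + \frac{12697}{826} = - \frac{5096}{10071} + \frac{12697}{826} = \frac{123662191}{8318646}$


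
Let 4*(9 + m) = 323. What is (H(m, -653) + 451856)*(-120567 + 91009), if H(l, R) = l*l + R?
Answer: -107910597643/8 ≈ -1.3489e+10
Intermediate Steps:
m = 287/4 (m = -9 + (1/4)*323 = -9 + 323/4 = 287/4 ≈ 71.750)
H(l, R) = R + l**2 (H(l, R) = l**2 + R = R + l**2)
(H(m, -653) + 451856)*(-120567 + 91009) = ((-653 + (287/4)**2) + 451856)*(-120567 + 91009) = ((-653 + 82369/16) + 451856)*(-29558) = (71921/16 + 451856)*(-29558) = (7301617/16)*(-29558) = -107910597643/8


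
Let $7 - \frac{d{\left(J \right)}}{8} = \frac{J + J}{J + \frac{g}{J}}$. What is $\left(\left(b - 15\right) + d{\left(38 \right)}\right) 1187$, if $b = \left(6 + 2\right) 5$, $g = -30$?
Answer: $\frac{54263705}{707} \approx 76752.0$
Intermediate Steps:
$b = 40$ ($b = 8 \cdot 5 = 40$)
$d{\left(J \right)} = 56 - \frac{16 J}{J - \frac{30}{J}}$ ($d{\left(J \right)} = 56 - 8 \frac{J + J}{J - \frac{30}{J}} = 56 - 8 \frac{2 J}{J - \frac{30}{J}} = 56 - \frac{16 J}{J - \frac{30}{J}}$)
$\left(\left(b - 15\right) + d{\left(38 \right)}\right) 1187 = \left(\left(40 - 15\right) + \frac{40 \left(-42 + 38^{2}\right)}{-30 + 38^{2}}\right) 1187 = \left(\left(40 - 15\right) + \frac{40 \left(-42 + 1444\right)}{-30 + 1444}\right) 1187 = \left(25 + 40 \cdot \frac{1}{1414} \cdot 1402\right) 1187 = \left(25 + \frac{28040}{707}\right) 1187 = \frac{45715}{707} \cdot 1187 = \frac{54263705}{707}$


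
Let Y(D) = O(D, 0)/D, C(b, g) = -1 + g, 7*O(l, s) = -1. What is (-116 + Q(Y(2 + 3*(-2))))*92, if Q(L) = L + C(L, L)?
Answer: -75302/7 ≈ -10757.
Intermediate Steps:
O(l, s) = -1/7 (O(l, s) = (1/7)*(-1) = -1/7)
Y(D) = -1/(7*D)
Q(L) = -1 + 2*L (Q(L) = L + (-1 + L) = -1 + 2*L)
(-116 + Q(Y(2 + 3*(-2))))*92 = (-116 + (-1 + 2*(-1/(7*(2 + 3*(-2))))))*92 = (-116 + (-1 + 2*(-1/(7*(2 - 6)))))*92 = (-116 + (-1 + 2*(-1/7/(-4))))*92 = (-116 + (-1 + 2*(-1/7*(-1/4))))*92 = (-116 + (-1 + 2*(1/28)))*92 = (-116 + (-1 + 1/14))*92 = (-116 - 13/14)*92 = -1637/14*92 = -75302/7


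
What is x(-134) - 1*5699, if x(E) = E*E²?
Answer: -2411803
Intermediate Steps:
x(E) = E³
x(-134) - 1*5699 = (-134)³ - 1*5699 = -2406104 - 5699 = -2411803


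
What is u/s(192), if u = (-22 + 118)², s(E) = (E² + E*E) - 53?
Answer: 9216/73675 ≈ 0.12509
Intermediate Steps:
s(E) = -53 + 2*E² (s(E) = (E² + E²) - 53 = 2*E² - 53 = -53 + 2*E²)
u = 9216 (u = 96² = 9216)
u/s(192) = 9216/(-53 + 2*192²) = 9216/(-53 + 2*36864) = 9216/(-53 + 73728) = 9216/73675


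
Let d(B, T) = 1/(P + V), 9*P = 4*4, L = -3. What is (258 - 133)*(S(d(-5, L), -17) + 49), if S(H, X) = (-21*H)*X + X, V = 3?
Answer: 573625/43 ≈ 13340.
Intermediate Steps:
P = 16/9 (P = (4*4)/9 = (1/9)*16 = 16/9 ≈ 1.7778)
d(B, T) = 9/43 (d(B, T) = 1/(16/9 + 3) = 1/(43/9) = 9/43)
S(H, X) = X - 21*H*X (S(H, X) = -21*H*X + X = X - 21*H*X)
(258 - 133)*(S(d(-5, L), -17) + 49) = (258 - 133)*(-17*(1 - 21*9/43) + 49) = 125*(-17*(1 - 189/43) + 49) = 125*(-17*(-146/43) + 49) = 125*(2482/43 + 49) = 125*(4589/43) = 573625/43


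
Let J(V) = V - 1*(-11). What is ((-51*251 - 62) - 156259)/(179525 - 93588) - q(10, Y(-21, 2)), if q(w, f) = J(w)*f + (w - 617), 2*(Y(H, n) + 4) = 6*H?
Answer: 172907996/85937 ≈ 2012.0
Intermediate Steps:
J(V) = 11 + V (J(V) = V + 11 = 11 + V)
Y(H, n) = -4 + 3*H (Y(H, n) = -4 + (6*H)/2 = -4 + 3*H)
q(w, f) = -617 + w + f*(11 + w) (q(w, f) = (11 + w)*f + (w - 617) = f*(11 + w) + (-617 + w) = -617 + w + f*(11 + w))
((-51*251 - 62) - 156259)/(179525 - 93588) - q(10, Y(-21, 2)) = ((-51*251 - 62) - 156259)/(179525 - 93588) - (-617 + 10 + (-4 + 3*(-21))*(11 + 10)) = ((-12801 - 62) - 156259)/85937 - (-617 + 10 + (-4 - 63)*21) = (-12863 - 156259)*(1/85937) - (-617 + 10 - 67*21) = -169122*1/85937 - (-617 + 10 - 1407) = -169122/85937 - 1*(-2014) = -169122/85937 + 2014 = 172907996/85937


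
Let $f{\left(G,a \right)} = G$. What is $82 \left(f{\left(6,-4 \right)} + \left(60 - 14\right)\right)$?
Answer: $4264$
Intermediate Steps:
$82 \left(f{\left(6,-4 \right)} + \left(60 - 14\right)\right) = 82 \left(6 + \left(60 - 14\right)\right) = 82 \left(6 + 46\right) = 82 \cdot 52 = 4264$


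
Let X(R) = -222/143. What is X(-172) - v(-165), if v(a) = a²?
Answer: -3893397/143 ≈ -27227.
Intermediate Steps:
X(R) = -222/143 (X(R) = -222*1/143 = -222/143)
X(-172) - v(-165) = -222/143 - 1*(-165)² = -222/143 - 1*27225 = -222/143 - 27225 = -3893397/143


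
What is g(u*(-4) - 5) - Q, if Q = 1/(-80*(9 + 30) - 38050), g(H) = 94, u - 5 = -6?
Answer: 3869981/41170 ≈ 94.000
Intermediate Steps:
u = -1 (u = 5 - 6 = -1)
Q = -1/41170 (Q = 1/(-80*39 - 38050) = 1/(-3120 - 38050) = 1/(-41170) = -1/41170 ≈ -2.4290e-5)
g(u*(-4) - 5) - Q = 94 - 1*(-1/41170) = 94 + 1/41170 = 3869981/41170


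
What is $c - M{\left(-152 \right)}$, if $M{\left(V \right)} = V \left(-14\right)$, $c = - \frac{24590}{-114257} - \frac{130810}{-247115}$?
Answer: $- \frac{1092040832164}{513356701} \approx -2127.3$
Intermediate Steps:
$c = \frac{382227564}{513356701}$ ($c = \left(-24590\right) \left(- \frac{1}{114257}\right) - - \frac{26162}{49423} = \frac{24590}{114257} + \frac{26162}{49423} = \frac{382227564}{513356701} \approx 0.74457$)
$M{\left(V \right)} = - 14 V$
$c - M{\left(-152 \right)} = \frac{382227564}{513356701} - \left(-14\right) \left(-152\right) = \frac{382227564}{513356701} - 2128 = - \frac{1092040832164}{513356701}$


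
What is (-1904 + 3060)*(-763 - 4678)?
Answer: -6289796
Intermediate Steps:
(-1904 + 3060)*(-763 - 4678) = 1156*(-5441) = -6289796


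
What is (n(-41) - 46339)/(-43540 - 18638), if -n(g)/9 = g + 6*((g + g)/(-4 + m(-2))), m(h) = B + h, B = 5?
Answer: 25199/31089 ≈ 0.81054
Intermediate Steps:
m(h) = 5 + h
n(g) = 99*g (n(g) = -9*(g + 6*((g + g)/(-4 + (5 - 2)))) = -9*(g + 6*((2*g)/(-4 + 3))) = -9*(g + 6*((2*g)/(-1))) = -9*(g + 6*((2*g)*(-1))) = -9*(g + 6*(-2*g)) = -9*(g - 12*g) = -(-99)*g = 99*g)
(n(-41) - 46339)/(-43540 - 18638) = (99*(-41) - 46339)/(-43540 - 18638) = (-4059 - 46339)/(-62178) = -50398*(-1/62178) = 25199/31089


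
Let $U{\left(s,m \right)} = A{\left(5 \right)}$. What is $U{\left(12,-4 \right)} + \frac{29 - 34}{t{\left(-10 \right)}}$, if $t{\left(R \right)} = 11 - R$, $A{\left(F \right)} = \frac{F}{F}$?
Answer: $\frac{16}{21} \approx 0.7619$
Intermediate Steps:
$A{\left(F \right)} = 1$
$U{\left(s,m \right)} = 1$
$U{\left(12,-4 \right)} + \frac{29 - 34}{t{\left(-10 \right)}} = 1 + \frac{29 - 34}{11 - -10} = 1 + \frac{29 - 34}{11 + 10} = 1 + \frac{1}{21} \left(-5\right) = 1 - \frac{5}{21} = \frac{16}{21}$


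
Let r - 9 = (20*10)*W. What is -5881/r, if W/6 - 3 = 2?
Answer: -5881/6009 ≈ -0.97870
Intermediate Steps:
W = 30 (W = 18 + 6*2 = 18 + 12 = 30)
r = 6009 (r = 9 + (20*10)*30 = 9 + 200*30 = 9 + 6000 = 6009)
-5881/r = -5881/6009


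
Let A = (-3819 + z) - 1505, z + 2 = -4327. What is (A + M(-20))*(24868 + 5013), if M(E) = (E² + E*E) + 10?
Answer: -264237683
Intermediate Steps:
z = -4329 (z = -2 - 4327 = -4329)
M(E) = 10 + 2*E² (M(E) = (E² + E²) + 10 = 2*E² + 10 = 10 + 2*E²)
A = -9653 (A = (-3819 - 4329) - 1505 = -8148 - 1505 = -9653)
(A + M(-20))*(24868 + 5013) = (-9653 + (10 + 2*(-20)²))*(24868 + 5013) = (-9653 + (10 + 2*400))*29881 = (-9653 + (10 + 800))*29881 = (-9653 + 810)*29881 = -8843*29881 = -264237683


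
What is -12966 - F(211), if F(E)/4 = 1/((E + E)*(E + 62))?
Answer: -746880500/57603 ≈ -12966.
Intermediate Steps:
F(E) = 2/(E*(62 + E)) (F(E) = 4/(((E + E)*(E + 62))) = 4/(((2*E)*(62 + E))) = 4/((2*E*(62 + E))) = 4*(1/(2*E*(62 + E))) = 2/(E*(62 + E)))
-12966 - F(211) = -12966 - 2/(211*(62 + 211)) = -12966 - 2/(211*273) = -12966 - 1*2/57603 = -12966 - 2/57603 = -746880500/57603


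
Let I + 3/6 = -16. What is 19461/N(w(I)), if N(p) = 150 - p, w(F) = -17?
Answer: 19461/167 ≈ 116.53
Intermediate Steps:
I = -33/2 (I = -½ - 16 = -33/2 ≈ -16.500)
19461/N(w(I)) = 19461/(150 - 1*(-17)) = 19461/(150 + 17) = 19461/167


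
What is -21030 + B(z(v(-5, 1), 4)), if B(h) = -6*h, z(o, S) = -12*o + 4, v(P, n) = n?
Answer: -20982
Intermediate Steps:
z(o, S) = 4 - 12*o
-21030 + B(z(v(-5, 1), 4)) = -21030 - 6*(4 - 12*1) = -21030 - 6*(4 - 12) = -21030 - 6*(-8) = -21030 + 48 = -20982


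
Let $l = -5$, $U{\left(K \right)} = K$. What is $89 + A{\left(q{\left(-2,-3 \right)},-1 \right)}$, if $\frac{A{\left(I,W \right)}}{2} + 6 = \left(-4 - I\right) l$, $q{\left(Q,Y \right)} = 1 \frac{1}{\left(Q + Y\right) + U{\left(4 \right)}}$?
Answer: $107$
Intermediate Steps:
$q{\left(Q,Y \right)} = \frac{1}{4 + Q + Y}$ ($q{\left(Q,Y \right)} = 1 \frac{1}{\left(Q + Y\right) + 4} = 1 \frac{1}{4 + Q + Y} = \frac{1}{4 + Q + Y}$)
$A{\left(I,W \right)} = 28 + 10 I$ ($A{\left(I,W \right)} = -12 + 2 \left(-4 - I\right) \left(-5\right) = -12 + 2 \left(20 + 5 I\right) = -12 + \left(40 + 10 I\right) = 28 + 10 I$)
$89 + A{\left(q{\left(-2,-3 \right)},-1 \right)} = 89 + \left(28 + \frac{10}{4 - 2 - 3}\right) = 89 + \left(28 + \frac{10}{-1}\right) = 89 + \left(28 + 10 \left(-1\right)\right) = 89 + \left(28 - 10\right) = 89 + 18 = 107$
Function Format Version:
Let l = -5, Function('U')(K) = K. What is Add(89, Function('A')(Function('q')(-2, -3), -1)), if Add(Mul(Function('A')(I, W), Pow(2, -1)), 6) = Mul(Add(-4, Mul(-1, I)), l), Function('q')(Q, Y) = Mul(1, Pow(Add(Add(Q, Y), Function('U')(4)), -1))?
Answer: 107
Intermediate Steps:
Function('q')(Q, Y) = Pow(Add(4, Q, Y), -1) (Function('q')(Q, Y) = Mul(1, Pow(Add(Add(Q, Y), 4), -1)) = Mul(1, Pow(Add(4, Q, Y), -1)) = Pow(Add(4, Q, Y), -1))
Function('A')(I, W) = Add(28, Mul(10, I)) (Function('A')(I, W) = Add(-12, Mul(2, Mul(Add(-4, Mul(-1, I)), -5))) = Add(-12, Mul(2, Add(20, Mul(5, I)))) = Add(-12, Add(40, Mul(10, I))) = Add(28, Mul(10, I)))
Add(89, Function('A')(Function('q')(-2, -3), -1)) = Add(89, Add(28, Mul(10, Pow(Add(4, -2, -3), -1)))) = Add(89, Add(28, Mul(10, Pow(-1, -1)))) = Add(89, Add(28, Mul(10, -1))) = Add(89, Add(28, -10)) = Add(89, 18) = 107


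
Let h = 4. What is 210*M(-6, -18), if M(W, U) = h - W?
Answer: 2100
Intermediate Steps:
M(W, U) = 4 - W
210*M(-6, -18) = 210*(4 - 1*(-6)) = 210*(4 + 6) = 210*10 = 2100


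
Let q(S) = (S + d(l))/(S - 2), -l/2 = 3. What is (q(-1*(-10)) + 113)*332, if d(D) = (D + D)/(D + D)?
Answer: 75945/2 ≈ 37973.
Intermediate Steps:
l = -6 (l = -2*3 = -6)
d(D) = 1 (d(D) = (2*D)/((2*D)) = (2*D)*(1/(2*D)) = 1)
q(S) = (1 + S)/(-2 + S) (q(S) = (S + 1)/(S - 2) = (1 + S)/(-2 + S))
(q(-1*(-10)) + 113)*332 = ((1 - 1*(-10))/(-2 - 1*(-10)) + 113)*332 = ((1 + 10)/(-2 + 10) + 113)*332 = (11/8 + 113)*332 = (915/8)*332 = 75945/2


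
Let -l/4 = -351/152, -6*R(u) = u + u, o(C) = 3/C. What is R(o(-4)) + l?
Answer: 721/76 ≈ 9.4868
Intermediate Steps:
R(u) = -u/3 (R(u) = -(u + u)/6 = -u/3)
l = 351/38 (l = -(-1404)/152 = -4*(-351/152) = 351/38 ≈ 9.2368)
R(o(-4)) + l = -1/(-4) + 351/38 = -(-1)/4 + 351/38 = -⅓*(-¾) + 351/38 = ¼ + 351/38 = 721/76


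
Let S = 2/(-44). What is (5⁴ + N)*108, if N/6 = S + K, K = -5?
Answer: 706536/11 ≈ 64231.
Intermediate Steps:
S = -1/22 (S = 2*(-1/44) = -1/22 ≈ -0.045455)
N = -333/11 (N = 6*(-1/22 - 5) = 6*(-111/22) = -333/11 ≈ -30.273)
(5⁴ + N)*108 = (5⁴ - 333/11)*108 = (625 - 333/11)*108 = (6542/11)*108 = 706536/11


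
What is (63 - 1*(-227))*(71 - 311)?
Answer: -69600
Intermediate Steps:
(63 - 1*(-227))*(71 - 311) = (63 + 227)*(-240) = 290*(-240) = -69600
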